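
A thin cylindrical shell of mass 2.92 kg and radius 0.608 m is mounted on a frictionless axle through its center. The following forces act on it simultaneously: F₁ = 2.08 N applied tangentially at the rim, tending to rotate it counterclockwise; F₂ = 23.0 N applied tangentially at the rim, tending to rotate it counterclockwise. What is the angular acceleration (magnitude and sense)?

I = MR² = (2.92)(0.608)² = 1.079 kg·m².
Taking counterclockwise as positive: τ₁ = +(2.08)(0.608) = +1.265 N·m; τ₂ = +(23.0)(0.608) = +13.98 N·m.
Net torque τ = 15.25 N·m.
α = τ/I = 15.25/1.079 = 14.13 rad/s².

α ≈ 14.1 rad/s², counterclockwise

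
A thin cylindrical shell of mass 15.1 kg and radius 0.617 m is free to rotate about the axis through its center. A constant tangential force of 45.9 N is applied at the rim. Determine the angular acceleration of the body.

α ≈ 4.93 rad/s²

I = MR² = (15.1)(0.617)² = 5.748 kg·m².
τ = F R = (45.9)(0.617) = 28.32 N·m.
Newton's second law for rotation, τ = Iα, gives α = τ/I = 28.32/5.748 = 4.927 rad/s².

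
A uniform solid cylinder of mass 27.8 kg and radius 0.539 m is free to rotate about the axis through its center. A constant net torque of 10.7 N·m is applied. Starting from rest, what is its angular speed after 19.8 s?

I = ½MR² = (1/2)(27.8)(0.539)² = 4.038 kg·m².
α = τ/I = 10.7/4.038 = 2.650 rad/s².
ω = ω₀ + αt = 0 + (2.650)(19.8) = 52.46 rad/s.

ω ≈ 52.5 rad/s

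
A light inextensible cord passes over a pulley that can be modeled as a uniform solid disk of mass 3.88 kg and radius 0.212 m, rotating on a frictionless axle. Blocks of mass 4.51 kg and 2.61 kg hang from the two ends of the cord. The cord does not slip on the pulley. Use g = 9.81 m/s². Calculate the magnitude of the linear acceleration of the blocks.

a ≈ 2.06 m/s²

I = ½MR² = (1/2)(3.88)(0.212)² = 0.08719 kg·m².
Heavier block: m₁g − T₁ = m₁a. Lighter block: T₂ − m₂g = m₂a.
Pulley: (T₁ − T₂)R = Iα = I(a/R), so T₁ − T₂ = (I/R²)a = (1/2)M_p a = 1.940·a.
Adding the three: (m₁ − m₂)g = (m₁ + m₂ + 1.940)a, so a = (4.51 − 2.61)(9.81)/(4.51 + 2.61 + 1.940) = 2.057 m/s².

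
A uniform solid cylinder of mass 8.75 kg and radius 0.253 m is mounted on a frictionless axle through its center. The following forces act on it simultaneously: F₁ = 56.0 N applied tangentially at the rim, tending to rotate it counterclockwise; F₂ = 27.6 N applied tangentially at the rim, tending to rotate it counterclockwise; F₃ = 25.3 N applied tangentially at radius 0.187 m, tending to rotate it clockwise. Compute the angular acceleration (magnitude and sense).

I = ½MR² = (1/2)(8.75)(0.253)² = 0.2800 kg·m².
Taking counterclockwise as positive: τ₁ = +(56.0)(0.253) = +14.17 N·m; τ₂ = +(27.6)(0.253) = +6.983 N·m; τ₃ = −(25.3)(0.187) = −4.731 N·m.
Net torque τ = 16.42 N·m.
α = τ/I = 16.42/0.2800 = 58.63 rad/s².

α ≈ 58.6 rad/s², counterclockwise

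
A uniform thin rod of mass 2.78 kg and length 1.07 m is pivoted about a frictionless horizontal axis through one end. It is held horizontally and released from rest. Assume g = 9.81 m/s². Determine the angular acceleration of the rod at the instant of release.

About the pivot, I = (1/3)ML² = (1/3)(2.78)(1.07)² = 1.061 kg·m².
The weight acts at the center, a distance L/2 = 0.5350 m from the pivot; τ = Mg(L/2) = 14.59 N·m.
α = τ/I = 14.59/1.061 = 13.75 rad/s².

α ≈ 13.8 rad/s²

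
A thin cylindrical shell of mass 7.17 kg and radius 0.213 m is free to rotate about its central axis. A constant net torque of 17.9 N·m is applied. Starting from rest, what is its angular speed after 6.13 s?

I = MR² = (7.17)(0.213)² = 0.3253 kg·m².
α = τ/I = 17.9/0.3253 = 55.03 rad/s².
ω = ω₀ + αt = 0 + (55.03)(6.13) = 337.3 rad/s.

ω ≈ 337 rad/s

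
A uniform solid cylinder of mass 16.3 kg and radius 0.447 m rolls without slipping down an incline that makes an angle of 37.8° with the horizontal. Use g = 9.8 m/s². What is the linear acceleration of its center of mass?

a ≈ 4.00 m/s²

Translation along the incline: Mg sinθ − f = Ma.
Rotation about the center: fR = Iα with I = ½MR². No-slip gives a = αR, so f = (I/R²)a = (1/2)M a.
Substituting: Mg sinθ = (1 + 0.5000)Ma, so a = g sinθ/(1 + 0.5000) = (9.8) sin 37.8° / 1.500 = 4.004 m/s².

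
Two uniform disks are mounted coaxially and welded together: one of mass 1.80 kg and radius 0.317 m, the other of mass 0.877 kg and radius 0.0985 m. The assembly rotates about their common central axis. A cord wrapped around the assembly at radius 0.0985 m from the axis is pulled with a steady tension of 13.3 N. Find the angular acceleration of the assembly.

I = ½M₁R₁² + ½M₂R₂² = ½(1.80)(0.317)² + ½(0.877)(0.0985)² = 0.09469 kg·m².
τ = F r = (13.3)(0.0985) = 1.310 N·m.
α = τ/I = 1.310/0.09469 = 13.83 rad/s².

α ≈ 13.8 rad/s²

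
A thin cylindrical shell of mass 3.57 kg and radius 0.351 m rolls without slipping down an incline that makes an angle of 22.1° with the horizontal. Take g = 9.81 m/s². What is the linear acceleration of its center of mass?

a ≈ 1.85 m/s²

Translation along the incline: Mg sinθ − f = Ma.
Rotation about the center: fR = Iα with I = MR². No-slip gives a = αR, so f = (I/R²)a = M a.
Substituting: Mg sinθ = (1 + 1.000)Ma, so a = g sinθ/(1 + 1.000) = (9.81) sin 22.1° / 2.000 = 1.845 m/s².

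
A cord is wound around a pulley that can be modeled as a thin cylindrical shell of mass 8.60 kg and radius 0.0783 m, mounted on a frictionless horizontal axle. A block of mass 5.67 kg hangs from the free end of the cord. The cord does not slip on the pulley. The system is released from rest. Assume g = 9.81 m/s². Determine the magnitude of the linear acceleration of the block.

a ≈ 3.90 m/s²

I = MR² = (8.60)(0.0783)² = 0.05273 kg·m².
Block: mg − T = ma. Pulley: TR = Iα. No-slip: a = αR, so T = (I/R²)a = 8.600·a.
Then mg = (m + 8.600)a, so a = (5.67)(9.81)/(5.67 + 8.600) = 3.898 m/s².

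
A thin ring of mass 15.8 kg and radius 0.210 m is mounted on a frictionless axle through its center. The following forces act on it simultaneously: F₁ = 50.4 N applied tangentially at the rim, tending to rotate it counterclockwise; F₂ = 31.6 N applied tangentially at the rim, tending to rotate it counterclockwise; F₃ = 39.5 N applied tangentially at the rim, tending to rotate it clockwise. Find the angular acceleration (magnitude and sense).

I = MR² = (15.8)(0.210)² = 0.6968 kg·m².
Taking counterclockwise as positive: τ₁ = +(50.4)(0.210) = +10.58 N·m; τ₂ = +(31.6)(0.210) = +6.636 N·m; τ₃ = −(39.5)(0.210) = −8.295 N·m.
Net torque τ = 8.925 N·m.
α = τ/I = 8.925/0.6968 = 12.81 rad/s².

α ≈ 12.8 rad/s², counterclockwise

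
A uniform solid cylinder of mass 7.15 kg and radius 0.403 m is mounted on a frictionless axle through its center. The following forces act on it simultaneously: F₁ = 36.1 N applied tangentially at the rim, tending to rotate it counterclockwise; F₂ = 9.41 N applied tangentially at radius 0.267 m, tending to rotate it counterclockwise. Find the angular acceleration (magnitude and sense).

α ≈ 29.4 rad/s², counterclockwise

I = ½MR² = (1/2)(7.15)(0.403)² = 0.5806 kg·m².
Taking counterclockwise as positive: τ₁ = +(36.1)(0.403) = +14.55 N·m; τ₂ = +(9.41)(0.267) = +2.512 N·m.
Net torque τ = 17.06 N·m.
α = τ/I = 17.06/0.5806 = 29.38 rad/s².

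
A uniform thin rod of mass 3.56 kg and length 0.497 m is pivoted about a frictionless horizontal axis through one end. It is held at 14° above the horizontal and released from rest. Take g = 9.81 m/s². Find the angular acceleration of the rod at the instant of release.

About the pivot, I = (1/3)ML² = (1/3)(3.56)(0.497)² = 0.2931 kg·m².
The weight acts at the center, a distance L/2 = 0.2485 m from the pivot; τ = Mg(L/2) cos 14° = 8.421 N·m.
α = τ/I = 8.421/0.2931 = 28.73 rad/s².

α ≈ 28.7 rad/s²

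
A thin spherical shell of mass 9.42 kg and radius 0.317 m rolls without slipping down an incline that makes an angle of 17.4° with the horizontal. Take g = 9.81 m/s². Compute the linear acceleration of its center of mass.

Translation along the incline: Mg sinθ − f = Ma.
Rotation about the center: fR = Iα with I = (2/3)MR². No-slip gives a = αR, so f = (I/R²)a = (2/3)M a.
Substituting: Mg sinθ = (1 + 0.6667)Ma, so a = g sinθ/(1 + 0.6667) = (9.81) sin 17.4° / 1.667 = 1.760 m/s².

a ≈ 1.76 m/s²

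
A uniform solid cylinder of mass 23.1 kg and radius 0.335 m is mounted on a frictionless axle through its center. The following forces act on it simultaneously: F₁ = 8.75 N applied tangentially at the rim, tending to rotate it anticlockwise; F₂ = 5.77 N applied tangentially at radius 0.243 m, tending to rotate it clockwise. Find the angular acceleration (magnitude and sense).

α ≈ 1.18 rad/s², anticlockwise

I = ½MR² = (1/2)(23.1)(0.335)² = 1.296 kg·m².
Taking anticlockwise as positive: τ₁ = +(8.75)(0.335) = +2.931 N·m; τ₂ = −(5.77)(0.243) = −1.402 N·m.
Net torque τ = 1.529 N·m.
α = τ/I = 1.529/1.296 = 1.180 rad/s².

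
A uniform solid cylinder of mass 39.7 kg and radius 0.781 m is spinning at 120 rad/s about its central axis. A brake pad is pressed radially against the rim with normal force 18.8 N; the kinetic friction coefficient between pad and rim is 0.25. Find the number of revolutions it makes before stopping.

I = ½MR² = (1/2)(39.7)(0.781)² = 12.11 kg·m².
Friction force f = μN = (0.25)(18.8) = 4.700 N at the rim; torque magnitude τ = fR = 3.671 N·m, opposing ω.
|α| = τ/I = 3.671/12.11 = 0.3032 rad/s² (deceleration).
ω² = ω₀² − 2|α|θ with ω = 0 ⇒ θ = ω₀²/(2|α|) = 23750 rad = 3780 rev.

≈ 3780 revolutions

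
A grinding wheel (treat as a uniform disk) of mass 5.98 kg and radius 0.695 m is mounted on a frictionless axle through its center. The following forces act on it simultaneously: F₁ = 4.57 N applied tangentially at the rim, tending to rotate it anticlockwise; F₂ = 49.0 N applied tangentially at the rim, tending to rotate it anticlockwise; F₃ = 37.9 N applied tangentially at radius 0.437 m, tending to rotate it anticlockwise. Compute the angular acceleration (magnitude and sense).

α ≈ 37.2 rad/s², anticlockwise

I = ½MR² = (1/2)(5.98)(0.695)² = 1.444 kg·m².
Taking anticlockwise as positive: τ₁ = +(4.57)(0.695) = +3.176 N·m; τ₂ = +(49.0)(0.695) = +34.05 N·m; τ₃ = +(37.9)(0.437) = +16.56 N·m.
Net torque τ = 53.79 N·m.
α = τ/I = 53.79/1.444 = 37.25 rad/s².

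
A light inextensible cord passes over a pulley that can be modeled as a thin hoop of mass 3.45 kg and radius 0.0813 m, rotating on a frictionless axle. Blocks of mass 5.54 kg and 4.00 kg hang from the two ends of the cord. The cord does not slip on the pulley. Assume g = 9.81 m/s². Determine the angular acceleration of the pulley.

I = MR² = (3.45)(0.0813)² = 0.02280 kg·m².
Heavier block: m₁g − T₁ = m₁a. Lighter block: T₂ − m₂g = m₂a.
Pulley: (T₁ − T₂)R = Iα = I(a/R), so T₁ − T₂ = (I/R²)a = 1·M_p a = 3.450·a.
Adding the three: (m₁ − m₂)g = (m₁ + m₂ + 3.450)a, so a = (5.54 − 4.00)(9.81)/(5.54 + 4.00 + 3.450) = 1.163 m/s².
α = a/R = 1.163/0.0813 = 14.31 rad/s².

α ≈ 14.3 rad/s²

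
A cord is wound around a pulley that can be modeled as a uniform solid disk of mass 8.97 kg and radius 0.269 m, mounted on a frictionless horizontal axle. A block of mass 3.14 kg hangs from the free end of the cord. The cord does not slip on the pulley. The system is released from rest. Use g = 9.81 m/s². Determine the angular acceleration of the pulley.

I = ½MR² = (1/2)(8.97)(0.269)² = 0.3245 kg·m².
Block: mg − T = ma. Pulley: TR = Iα. No-slip: a = αR, so T = (I/R²)a = 4.485·a.
Then mg = (m + 4.485)a, so a = (3.14)(9.81)/(3.14 + 4.485) = 4.040 m/s².
α = a/R = 4.040/0.269 = 15.02 rad/s².

α ≈ 15.0 rad/s²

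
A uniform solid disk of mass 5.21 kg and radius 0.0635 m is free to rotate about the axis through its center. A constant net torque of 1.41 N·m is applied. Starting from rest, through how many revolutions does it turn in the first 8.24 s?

I = ½MR² = (1/2)(5.21)(0.0635)² = 0.01050 kg·m².
α = τ/I = 1.41/0.01050 = 134.2 rad/s².
θ = ½αt² = ½(134.2)(8.24)² = 4557 rad.
Revolutions = θ/(2π) = 725.3.

≈ 725 revolutions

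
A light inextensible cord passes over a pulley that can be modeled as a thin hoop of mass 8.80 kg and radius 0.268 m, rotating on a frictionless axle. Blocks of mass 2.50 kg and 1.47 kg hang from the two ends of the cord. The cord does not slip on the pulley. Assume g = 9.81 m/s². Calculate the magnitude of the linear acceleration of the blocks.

I = MR² = (8.80)(0.268)² = 0.6321 kg·m².
Heavier block: m₁g − T₁ = m₁a. Lighter block: T₂ − m₂g = m₂a.
Pulley: (T₁ − T₂)R = Iα = I(a/R), so T₁ − T₂ = (I/R²)a = 1·M_p a = 8.800·a.
Adding the three: (m₁ − m₂)g = (m₁ + m₂ + 8.800)a, so a = (2.50 − 1.47)(9.81)/(2.50 + 1.47 + 8.800) = 0.7913 m/s².

a ≈ 0.791 m/s²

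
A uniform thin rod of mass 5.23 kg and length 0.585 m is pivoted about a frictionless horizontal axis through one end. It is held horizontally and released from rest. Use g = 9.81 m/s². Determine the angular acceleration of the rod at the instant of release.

About the pivot, I = (1/3)ML² = (1/3)(5.23)(0.585)² = 0.5966 kg·m².
The weight acts at the center, a distance L/2 = 0.2925 m from the pivot; τ = Mg(L/2) = 15.01 N·m.
α = τ/I = 15.01/0.5966 = 25.15 rad/s².

α ≈ 25.2 rad/s²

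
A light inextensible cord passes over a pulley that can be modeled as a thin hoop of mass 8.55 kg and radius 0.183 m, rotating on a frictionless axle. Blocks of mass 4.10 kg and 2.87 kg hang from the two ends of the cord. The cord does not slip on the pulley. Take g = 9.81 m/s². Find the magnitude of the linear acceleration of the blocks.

I = MR² = (8.55)(0.183)² = 0.2863 kg·m².
Heavier block: m₁g − T₁ = m₁a. Lighter block: T₂ − m₂g = m₂a.
Pulley: (T₁ − T₂)R = Iα = I(a/R), so T₁ − T₂ = (I/R²)a = 1·M_p a = 8.550·a.
Adding the three: (m₁ − m₂)g = (m₁ + m₂ + 8.550)a, so a = (4.10 − 2.87)(9.81)/(4.10 + 2.87 + 8.550) = 0.7775 m/s².

a ≈ 0.777 m/s²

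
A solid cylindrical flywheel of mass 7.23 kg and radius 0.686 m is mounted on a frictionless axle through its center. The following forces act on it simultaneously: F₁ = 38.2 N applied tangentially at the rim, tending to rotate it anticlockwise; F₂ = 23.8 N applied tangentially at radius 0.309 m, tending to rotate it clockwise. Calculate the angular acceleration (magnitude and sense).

I = ½MR² = (1/2)(7.23)(0.686)² = 1.701 kg·m².
Taking anticlockwise as positive: τ₁ = +(38.2)(0.686) = +26.21 N·m; τ₂ = −(23.8)(0.309) = −7.354 N·m.
Net torque τ = 18.85 N·m.
α = τ/I = 18.85/1.701 = 11.08 rad/s².

α ≈ 11.1 rad/s², anticlockwise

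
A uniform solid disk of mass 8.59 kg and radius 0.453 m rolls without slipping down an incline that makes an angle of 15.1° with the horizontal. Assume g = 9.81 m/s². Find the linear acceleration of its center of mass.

Translation along the incline: Mg sinθ − f = Ma.
Rotation about the center: fR = Iα with I = ½MR². No-slip gives a = αR, so f = (I/R²)a = (1/2)M a.
Substituting: Mg sinθ = (1 + 0.5000)Ma, so a = g sinθ/(1 + 0.5000) = (9.81) sin 15.1° / 1.500 = 1.704 m/s².

a ≈ 1.70 m/s²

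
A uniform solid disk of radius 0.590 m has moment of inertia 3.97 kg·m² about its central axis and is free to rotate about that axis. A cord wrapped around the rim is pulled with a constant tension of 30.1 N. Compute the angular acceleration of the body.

τ = F R = (30.1)(0.590) = 17.76 N·m.
Newton's second law for rotation, τ = Iα, gives α = τ/I = 17.76/3.970 = 4.473 rad/s².

α ≈ 4.47 rad/s²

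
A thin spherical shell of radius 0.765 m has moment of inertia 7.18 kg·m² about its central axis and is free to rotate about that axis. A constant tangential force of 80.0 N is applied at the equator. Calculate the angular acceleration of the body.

τ = F R = (80.0)(0.765) = 61.20 N·m.
Newton's second law for rotation, τ = Iα, gives α = τ/I = 61.20/7.180 = 8.524 rad/s².

α ≈ 8.52 rad/s²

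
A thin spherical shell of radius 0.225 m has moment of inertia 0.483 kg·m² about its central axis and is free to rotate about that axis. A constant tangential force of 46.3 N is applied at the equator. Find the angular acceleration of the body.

α ≈ 21.6 rad/s²

τ = F R = (46.3)(0.225) = 10.42 N·m.
From τ = Iα: α = 10.42/0.4830 = 21.57 rad/s².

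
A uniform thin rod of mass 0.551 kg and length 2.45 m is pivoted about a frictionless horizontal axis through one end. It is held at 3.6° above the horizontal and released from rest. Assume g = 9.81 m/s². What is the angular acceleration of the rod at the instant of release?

α ≈ 5.99 rad/s²

About the pivot, I = (1/3)ML² = (1/3)(0.551)(2.45)² = 1.102 kg·m².
The weight acts at the center, a distance L/2 = 1.225 m from the pivot; τ = Mg(L/2) cos 3.6° = 6.608 N·m.
α = τ/I = 6.608/1.102 = 5.994 rad/s².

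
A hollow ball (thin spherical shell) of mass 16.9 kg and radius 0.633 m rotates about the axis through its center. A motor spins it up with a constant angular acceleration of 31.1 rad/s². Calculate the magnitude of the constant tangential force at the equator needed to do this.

I = (2/3)MR² = (2/3)(16.9)(0.633)² = 4.514 kg·m².
The required torque is τ = Iα = (4.514)(31.10) = 140.4 N·m.
A tangential force at the equator gives τ = FR, so F = τ/R = 140.4/0.633 = 221.8 N.

F ≈ 222 N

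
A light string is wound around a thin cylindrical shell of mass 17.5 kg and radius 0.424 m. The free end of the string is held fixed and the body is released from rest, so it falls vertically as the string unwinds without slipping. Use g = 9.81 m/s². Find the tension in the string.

T ≈ 85.8 N

Translation: Mg − T = Ma. Rotation about the center: TR = Iα with I = MR².
With a = αR: T = (I/R²)a = M a, so Mg = (1 + 1.000)Ma.
a = g/(1 + 1.000) = 9.81/2.000 = 4.905 m/s².
T = 1.000·M·a = (1.000)(17.5)(4.905) = 85.84 N.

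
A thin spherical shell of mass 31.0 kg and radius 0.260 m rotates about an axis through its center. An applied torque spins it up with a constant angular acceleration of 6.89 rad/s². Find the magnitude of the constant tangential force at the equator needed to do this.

F ≈ 37.0 N

I = (2/3)MR² = (2/3)(31.0)(0.260)² = 1.397 kg·m².
The required torque is τ = Iα = (1.397)(6.890) = 9.626 N·m.
A tangential force at the equator gives τ = FR, so F = τ/R = 9.626/0.260 = 37.02 N.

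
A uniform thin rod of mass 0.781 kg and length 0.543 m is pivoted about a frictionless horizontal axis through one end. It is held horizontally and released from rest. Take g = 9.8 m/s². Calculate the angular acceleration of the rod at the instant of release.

α ≈ 27.1 rad/s²

About the pivot, I = (1/3)ML² = (1/3)(0.781)(0.543)² = 0.07676 kg·m².
The weight acts at the center, a distance L/2 = 0.2715 m from the pivot; τ = Mg(L/2) = 2.078 N·m.
α = τ/I = 2.078/0.07676 = 27.07 rad/s².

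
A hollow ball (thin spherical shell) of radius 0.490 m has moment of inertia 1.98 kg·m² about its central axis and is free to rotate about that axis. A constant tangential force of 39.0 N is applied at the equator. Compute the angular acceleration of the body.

α ≈ 9.65 rad/s²

τ = F R = (39.0)(0.490) = 19.11 N·m.
From τ = Iα: α = 19.11/1.980 = 9.652 rad/s².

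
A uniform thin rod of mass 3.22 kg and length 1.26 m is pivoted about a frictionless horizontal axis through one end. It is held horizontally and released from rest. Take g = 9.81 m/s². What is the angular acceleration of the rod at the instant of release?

About the pivot, I = (1/3)ML² = (1/3)(3.22)(1.26)² = 1.704 kg·m².
The weight acts at the center, a distance L/2 = 0.6300 m from the pivot; τ = Mg(L/2) = 19.90 N·m.
α = τ/I = 19.90/1.704 = 11.68 rad/s².
(Equivalently α = (3g/(2L)) = 11.68 rad/s².)

α ≈ 11.7 rad/s²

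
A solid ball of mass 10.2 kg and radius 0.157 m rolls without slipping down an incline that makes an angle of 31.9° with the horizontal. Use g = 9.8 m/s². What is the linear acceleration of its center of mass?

a ≈ 3.70 m/s²

Translation along the incline: Mg sinθ − f = Ma.
Rotation about the center: fR = Iα with I = (2/5)MR². No-slip gives a = αR, so f = (I/R²)a = (2/5)M a.
Substituting: Mg sinθ = (1 + 0.4000)Ma, so a = g sinθ/(1 + 0.4000) = (9.8) sin 31.9° / 1.400 = 3.699 m/s².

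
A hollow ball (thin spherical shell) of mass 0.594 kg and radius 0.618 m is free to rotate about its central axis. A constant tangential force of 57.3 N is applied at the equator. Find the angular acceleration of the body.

α ≈ 234 rad/s²

I = (2/3)MR² = (2/3)(0.594)(0.618)² = 0.1512 kg·m².
τ = F R = (57.3)(0.618) = 35.41 N·m.
From τ = Iα: α = 35.41/0.1512 = 234.1 rad/s².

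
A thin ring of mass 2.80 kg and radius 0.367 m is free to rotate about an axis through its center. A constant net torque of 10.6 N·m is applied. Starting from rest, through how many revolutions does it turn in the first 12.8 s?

≈ 366 revolutions

I = MR² = (2.80)(0.367)² = 0.3771 kg·m².
α = τ/I = 10.6/0.3771 = 28.11 rad/s².
θ = ½αt² = ½(28.11)(12.8)² = 2303 rad.
Revolutions = θ/(2π) = 366.5.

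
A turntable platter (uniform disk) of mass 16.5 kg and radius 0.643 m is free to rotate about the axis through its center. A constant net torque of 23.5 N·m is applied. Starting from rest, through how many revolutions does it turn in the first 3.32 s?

I = ½MR² = (1/2)(16.5)(0.643)² = 3.411 kg·m².
α = τ/I = 23.5/3.411 = 6.890 rad/s².
θ = ½αt² = ½(6.890)(3.32)² = 37.97 rad.
Revolutions = θ/(2π) = 6.043.

≈ 6.04 revolutions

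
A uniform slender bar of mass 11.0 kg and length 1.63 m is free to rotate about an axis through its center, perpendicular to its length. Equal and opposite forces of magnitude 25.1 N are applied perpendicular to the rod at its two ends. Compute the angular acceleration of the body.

I = (1/12)ML² = (1/12)(11.0)(1.63)² = 2.435 kg·m².
The couple gives τ = F·(L/2) + F·(L/2) = F L = (25.1)(1.63) = 40.91 N·m.
From τ = Iα: α = 40.91/2.435 = 16.80 rad/s².

α ≈ 16.8 rad/s²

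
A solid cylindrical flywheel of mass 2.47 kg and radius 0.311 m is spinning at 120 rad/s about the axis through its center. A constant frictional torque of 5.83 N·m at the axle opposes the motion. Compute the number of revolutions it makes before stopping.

≈ 23.5 revolutions

I = ½MR² = (1/2)(2.47)(0.311)² = 0.1195 kg·m².
The net torque has magnitude 5.83 N·m, opposing ω.
|α| = τ/I = 5.830/0.1195 = 48.81 rad/s² (deceleration).
ω² = ω₀² − 2|α|θ with ω = 0 ⇒ θ = ω₀²/(2|α|) = 147.5 rad = 23.48 rev.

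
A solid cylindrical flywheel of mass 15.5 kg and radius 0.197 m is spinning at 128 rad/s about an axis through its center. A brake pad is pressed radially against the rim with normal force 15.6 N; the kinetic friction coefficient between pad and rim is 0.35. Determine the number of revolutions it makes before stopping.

I = ½MR² = (1/2)(15.5)(0.197)² = 0.3008 kg·m².
Friction force f = μN = (0.35)(15.6) = 5.460 N at the rim; torque magnitude τ = fR = 1.076 N·m, opposing ω.
|α| = τ/I = 1.076/0.3008 = 3.576 rad/s² (deceleration).
ω² = ω₀² − 2|α|θ with ω = 0 ⇒ θ = ω₀²/(2|α|) = 2291 rad = 364.6 rev.

≈ 365 revolutions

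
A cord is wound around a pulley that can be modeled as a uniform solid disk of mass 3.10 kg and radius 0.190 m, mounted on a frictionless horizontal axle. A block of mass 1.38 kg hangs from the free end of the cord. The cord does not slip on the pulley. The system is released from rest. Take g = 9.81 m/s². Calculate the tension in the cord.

I = ½MR² = (1/2)(3.10)(0.190)² = 0.05596 kg·m².
Block: mg − T = ma. Pulley: TR = Iα. No-slip: a = αR, so T = (I/R²)a = 1.550·a.
Then mg = (m + 1.550)a, so a = (1.38)(9.81)/(1.38 + 1.550) = 4.620 m/s².
T = 1.550·a = 7.162 N.

T ≈ 7.16 N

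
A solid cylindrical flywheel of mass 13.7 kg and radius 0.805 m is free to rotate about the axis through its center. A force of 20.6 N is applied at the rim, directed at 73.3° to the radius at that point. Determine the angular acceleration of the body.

α ≈ 3.58 rad/s²

I = ½MR² = (1/2)(13.7)(0.805)² = 4.439 kg·m².
Only the tangential component produces torque: τ = F R sinθ = (20.6)(0.805) sin 73.3° = 15.88 N·m.
Newton's second law for rotation, τ = Iα, gives α = τ/I = 15.88/4.439 = 3.578 rad/s².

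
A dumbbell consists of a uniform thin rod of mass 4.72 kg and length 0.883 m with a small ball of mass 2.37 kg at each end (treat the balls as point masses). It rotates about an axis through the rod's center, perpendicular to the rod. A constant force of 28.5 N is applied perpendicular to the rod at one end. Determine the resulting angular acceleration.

α ≈ 10.2 rad/s²

I_rod = (1/12)ML² = (1/12)(4.72)(0.883)² = 0.3067 kg·m².
I_balls = 2·m·(L/2)² = 2(2.37)(0.4415)² = 0.9239 kg·m².
Total I = 1.231 kg·m².
τ = F·(L/2) = (28.5)(0.442) = 12.58 N·m.
α = τ/I = 12.58/1.231 = 10.22 rad/s².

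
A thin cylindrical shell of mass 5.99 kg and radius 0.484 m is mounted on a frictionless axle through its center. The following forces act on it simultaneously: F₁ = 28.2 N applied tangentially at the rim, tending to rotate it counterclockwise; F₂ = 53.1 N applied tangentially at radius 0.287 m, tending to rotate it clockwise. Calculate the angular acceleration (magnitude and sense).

I = MR² = (5.99)(0.484)² = 1.403 kg·m².
Taking counterclockwise as positive: τ₁ = +(28.2)(0.484) = +13.65 N·m; τ₂ = −(53.1)(0.287) = −15.24 N·m.
Net torque τ = -1.591 N·m.
α = τ/I = -1.591/1.403 = -1.134 rad/s².

α ≈ 1.13 rad/s², clockwise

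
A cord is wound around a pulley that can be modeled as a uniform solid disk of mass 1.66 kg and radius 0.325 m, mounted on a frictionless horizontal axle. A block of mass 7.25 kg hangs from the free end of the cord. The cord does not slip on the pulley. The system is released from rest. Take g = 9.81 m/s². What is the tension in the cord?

I = ½MR² = (1/2)(1.66)(0.325)² = 0.08767 kg·m².
Block: mg − T = ma. Pulley: TR = Iα. No-slip: a = αR, so T = (I/R²)a = 0.8300·a.
Then mg = (m + 0.8300)a, so a = (7.25)(9.81)/(7.25 + 0.8300) = 8.802 m/s².
T = 0.8300·a = 7.306 N.

T ≈ 7.31 N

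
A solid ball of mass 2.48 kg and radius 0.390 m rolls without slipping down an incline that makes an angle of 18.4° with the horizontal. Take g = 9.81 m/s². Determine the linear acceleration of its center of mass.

Translation along the incline: Mg sinθ − f = Ma.
Rotation about the center: fR = Iα with I = (2/5)MR². No-slip gives a = αR, so f = (I/R²)a = (2/5)M a.
Substituting: Mg sinθ = (1 + 0.4000)Ma, so a = g sinθ/(1 + 0.4000) = (9.81) sin 18.4° / 1.400 = 2.212 m/s².

a ≈ 2.21 m/s²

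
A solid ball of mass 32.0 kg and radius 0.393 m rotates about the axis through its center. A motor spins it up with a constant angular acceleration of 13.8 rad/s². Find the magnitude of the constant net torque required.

I = (2/5)MR² = (2/5)(32.0)(0.393)² = 1.977 kg·m².
τ = Iα = (1.977)(13.80) = 27.28 N·m.

τ ≈ 27.3 N·m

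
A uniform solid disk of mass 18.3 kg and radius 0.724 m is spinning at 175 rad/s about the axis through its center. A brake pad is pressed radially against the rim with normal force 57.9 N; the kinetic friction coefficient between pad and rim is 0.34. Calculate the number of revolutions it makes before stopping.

≈ 820 revolutions

I = ½MR² = (1/2)(18.3)(0.724)² = 4.796 kg·m².
Friction force f = μN = (0.34)(57.9) = 19.69 N at the rim; torque magnitude τ = fR = 14.25 N·m, opposing ω.
|α| = τ/I = 14.25/4.796 = 2.972 rad/s² (deceleration).
ω² = ω₀² − 2|α|θ with ω = 0 ⇒ θ = ω₀²/(2|α|) = 5153 rad = 820.1 rev.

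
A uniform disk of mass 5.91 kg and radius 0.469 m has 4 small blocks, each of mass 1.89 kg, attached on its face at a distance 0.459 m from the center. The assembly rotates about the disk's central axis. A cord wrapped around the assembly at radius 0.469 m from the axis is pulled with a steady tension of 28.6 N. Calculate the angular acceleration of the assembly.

I_disk = ½MR² = ½(5.91)(0.469)² = 0.6500 kg·m².
I_blocks = 4·m·r² = 4(1.89)(0.459)² = 1.593 kg·m².
Total I = 2.243 kg·m².
τ = F r = (28.6)(0.469) = 13.41 N·m.
α = τ/I = 13.41/2.243 = 5.981 rad/s².

α ≈ 5.98 rad/s²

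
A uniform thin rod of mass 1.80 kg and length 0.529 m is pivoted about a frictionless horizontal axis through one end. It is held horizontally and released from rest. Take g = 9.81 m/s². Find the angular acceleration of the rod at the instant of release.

α ≈ 27.8 rad/s²

About the pivot, I = (1/3)ML² = (1/3)(1.80)(0.529)² = 0.1679 kg·m².
The weight acts at the center, a distance L/2 = 0.2645 m from the pivot; τ = Mg(L/2) = 4.671 N·m.
α = τ/I = 4.671/0.1679 = 27.82 rad/s².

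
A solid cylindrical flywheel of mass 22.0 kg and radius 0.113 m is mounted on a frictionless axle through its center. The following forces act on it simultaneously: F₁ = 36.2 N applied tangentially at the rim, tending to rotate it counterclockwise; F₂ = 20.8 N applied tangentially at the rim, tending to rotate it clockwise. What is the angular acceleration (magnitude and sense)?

α ≈ 12.4 rad/s², counterclockwise

I = ½MR² = (1/2)(22.0)(0.113)² = 0.1405 kg·m².
Taking counterclockwise as positive: τ₁ = +(36.2)(0.113) = +4.091 N·m; τ₂ = −(20.8)(0.113) = −2.350 N·m.
Net torque τ = 1.740 N·m.
α = τ/I = 1.740/0.1405 = 12.39 rad/s².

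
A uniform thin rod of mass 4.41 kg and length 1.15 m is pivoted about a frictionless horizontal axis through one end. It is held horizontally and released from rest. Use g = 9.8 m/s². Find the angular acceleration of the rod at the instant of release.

About the pivot, I = (1/3)ML² = (1/3)(4.41)(1.15)² = 1.944 kg·m².
The weight acts at the center, a distance L/2 = 0.5750 m from the pivot; τ = Mg(L/2) = 24.85 N·m.
α = τ/I = 24.85/1.944 = 12.78 rad/s².

α ≈ 12.8 rad/s²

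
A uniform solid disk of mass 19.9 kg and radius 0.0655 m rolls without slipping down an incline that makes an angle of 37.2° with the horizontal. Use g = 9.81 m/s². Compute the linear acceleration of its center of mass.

Translation along the incline: Mg sinθ − f = Ma.
Rotation about the center: fR = Iα with I = ½MR². No-slip gives a = αR, so f = (I/R²)a = (1/2)M a.
Substituting: Mg sinθ = (1 + 0.5000)Ma, so a = g sinθ/(1 + 0.5000) = (9.81) sin 37.2° / 1.500 = 3.954 m/s².

a ≈ 3.95 m/s²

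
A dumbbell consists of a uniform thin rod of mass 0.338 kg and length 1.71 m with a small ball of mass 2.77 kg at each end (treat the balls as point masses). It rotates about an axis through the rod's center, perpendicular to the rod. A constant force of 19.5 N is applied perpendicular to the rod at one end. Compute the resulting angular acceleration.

I_rod = (1/12)ML² = (1/12)(0.338)(1.71)² = 0.08236 kg·m².
I_balls = 2·m·(L/2)² = 2(2.77)(0.8550)² = 4.050 kg·m².
Total I = 4.132 kg·m².
τ = F·(L/2) = (19.5)(0.855) = 16.67 N·m.
α = τ/I = 16.67/4.132 = 4.035 rad/s².

α ≈ 4.03 rad/s²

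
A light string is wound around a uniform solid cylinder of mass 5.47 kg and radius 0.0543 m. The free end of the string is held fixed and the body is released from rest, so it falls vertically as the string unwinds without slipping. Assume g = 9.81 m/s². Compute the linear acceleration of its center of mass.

a ≈ 6.54 m/s²

Translation: Mg − T = Ma. Rotation about the center: TR = Iα with I = ½MR².
With a = αR: T = (I/R²)a = (1/2)M a, so Mg = (1 + 0.5000)Ma.
a = g/(1 + 0.5000) = 9.81/1.500 = 6.540 m/s².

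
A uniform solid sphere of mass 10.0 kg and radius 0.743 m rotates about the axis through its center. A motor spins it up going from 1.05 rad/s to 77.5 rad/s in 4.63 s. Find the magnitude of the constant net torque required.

τ ≈ 36.5 N·m

I = (2/5)MR² = (2/5)(10.0)(0.743)² = 2.208 kg·m².
α = Δω/Δt = (77.5 − 1.05)/4.63 = 16.51 rad/s².
τ = Iα = (2.208)(16.51) = 36.46 N·m.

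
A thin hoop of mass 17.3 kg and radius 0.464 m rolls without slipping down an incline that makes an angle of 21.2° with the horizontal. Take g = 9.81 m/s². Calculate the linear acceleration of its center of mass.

Translation along the incline: Mg sinθ − f = Ma.
Rotation about the center: fR = Iα with I = MR². No-slip gives a = αR, so f = (I/R²)a = M a.
Substituting: Mg sinθ = (1 + 1.000)Ma, so a = g sinθ/(1 + 1.000) = (9.81) sin 21.2° / 2.000 = 1.774 m/s².

a ≈ 1.77 m/s²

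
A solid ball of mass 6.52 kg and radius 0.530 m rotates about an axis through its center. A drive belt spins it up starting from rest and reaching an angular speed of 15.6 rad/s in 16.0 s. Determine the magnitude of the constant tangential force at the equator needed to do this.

F ≈ 1.35 N

I = (2/5)MR² = (2/5)(6.52)(0.530)² = 0.7326 kg·m².
α = Δω/Δt = (15.6 − 0)/16.0 = 0.9750 rad/s².
The required torque is τ = Iα = (0.7326)(0.9750) = 0.7143 N·m.
A tangential force at the equator gives τ = FR, so F = τ/R = 0.7143/0.530 = 1.348 N.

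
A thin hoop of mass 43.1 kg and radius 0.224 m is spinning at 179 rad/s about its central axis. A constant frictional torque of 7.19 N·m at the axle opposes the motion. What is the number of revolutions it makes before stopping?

I = MR² = (43.1)(0.224)² = 2.163 kg·m².
The net torque has magnitude 7.19 N·m, opposing ω.
|α| = τ/I = 7.190/2.163 = 3.325 rad/s² (deceleration).
ω² = ω₀² − 2|α|θ with ω = 0 ⇒ θ = ω₀²/(2|α|) = 4819 rad = 766.9 rev.

≈ 767 revolutions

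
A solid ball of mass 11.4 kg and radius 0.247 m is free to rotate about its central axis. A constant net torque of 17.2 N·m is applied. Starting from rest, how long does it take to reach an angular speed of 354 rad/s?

I = (2/5)MR² = (2/5)(11.4)(0.247)² = 0.2782 kg·m².
α = τ/I = 17.2/0.2782 = 61.83 rad/s².
ω = αt ⇒ t = ω/α = 354/61.83 = 5.726 s.

t ≈ 5.73 s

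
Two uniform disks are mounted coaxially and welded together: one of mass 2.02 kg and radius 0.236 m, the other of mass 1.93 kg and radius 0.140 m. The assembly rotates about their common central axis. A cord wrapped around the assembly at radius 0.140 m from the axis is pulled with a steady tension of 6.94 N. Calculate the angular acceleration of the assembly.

I = ½M₁R₁² + ½M₂R₂² = ½(2.02)(0.236)² + ½(1.93)(0.140)² = 0.07517 kg·m².
τ = F r = (6.94)(0.140) = 0.9716 N·m.
α = τ/I = 0.9716/0.07517 = 12.93 rad/s².

α ≈ 12.9 rad/s²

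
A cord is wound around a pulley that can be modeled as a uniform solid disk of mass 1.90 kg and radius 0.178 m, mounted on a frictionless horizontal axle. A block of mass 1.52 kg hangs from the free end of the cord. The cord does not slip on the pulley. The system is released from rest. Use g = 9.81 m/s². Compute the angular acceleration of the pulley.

α ≈ 33.9 rad/s²

I = ½MR² = (1/2)(1.90)(0.178)² = 0.03010 kg·m².
Block: mg − T = ma. Pulley: TR = Iα. No-slip: a = αR, so T = (I/R²)a = 0.9500·a.
Then mg = (m + 0.9500)a, so a = (1.52)(9.81)/(1.52 + 0.9500) = 6.037 m/s².
α = a/R = 6.037/0.178 = 33.92 rad/s².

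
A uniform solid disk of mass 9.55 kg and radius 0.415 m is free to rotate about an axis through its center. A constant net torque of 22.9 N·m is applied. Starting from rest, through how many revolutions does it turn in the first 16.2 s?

I = ½MR² = (1/2)(9.55)(0.415)² = 0.8224 kg·m².
α = τ/I = 22.9/0.8224 = 27.85 rad/s².
θ = ½αt² = ½(27.85)(16.2)² = 3654 rad.
Revolutions = θ/(2π) = 581.5.

≈ 582 revolutions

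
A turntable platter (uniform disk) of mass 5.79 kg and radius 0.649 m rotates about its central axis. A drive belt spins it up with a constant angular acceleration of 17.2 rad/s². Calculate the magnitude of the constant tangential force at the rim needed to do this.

I = ½MR² = (1/2)(5.79)(0.649)² = 1.219 kg·m².
The required torque is τ = Iα = (1.219)(17.20) = 20.97 N·m.
A tangential force at the rim gives τ = FR, so F = τ/R = 20.97/0.649 = 32.32 N.

F ≈ 32.3 N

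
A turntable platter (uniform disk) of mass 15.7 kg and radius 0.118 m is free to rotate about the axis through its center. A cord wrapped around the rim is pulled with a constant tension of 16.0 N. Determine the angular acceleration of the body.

α ≈ 17.3 rad/s²

I = ½MR² = (1/2)(15.7)(0.118)² = 0.1093 kg·m².
τ = F R = (16.0)(0.118) = 1.888 N·m.
Newton's second law for rotation, τ = Iα, gives α = τ/I = 1.888/0.1093 = 17.27 rad/s².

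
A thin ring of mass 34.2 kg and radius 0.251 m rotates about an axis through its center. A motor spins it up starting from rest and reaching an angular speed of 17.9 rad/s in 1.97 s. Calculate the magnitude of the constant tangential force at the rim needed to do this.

I = MR² = (34.2)(0.251)² = 2.155 kg·m².
α = Δω/Δt = (17.9 − 0)/1.97 = 9.086 rad/s².
The required torque is τ = Iα = (2.155)(9.086) = 19.58 N·m.
A tangential force at the rim gives τ = FR, so F = τ/R = 19.58/0.251 = 78.00 N.

F ≈ 78.0 N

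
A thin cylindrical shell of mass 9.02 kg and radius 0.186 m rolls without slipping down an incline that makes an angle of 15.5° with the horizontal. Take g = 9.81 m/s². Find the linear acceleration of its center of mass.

Translation along the incline: Mg sinθ − f = Ma.
Rotation about the center: fR = Iα with I = MR². No-slip gives a = αR, so f = (I/R²)a = M a.
Substituting: Mg sinθ = (1 + 1.000)Ma, so a = g sinθ/(1 + 1.000) = (9.81) sin 15.5° / 2.000 = 1.311 m/s².

a ≈ 1.31 m/s²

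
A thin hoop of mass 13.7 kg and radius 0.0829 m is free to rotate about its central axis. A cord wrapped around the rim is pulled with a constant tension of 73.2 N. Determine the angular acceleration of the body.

I = MR² = (13.7)(0.0829)² = 0.09415 kg·m².
τ = F R = (73.2)(0.0829) = 6.068 N·m.
Newton's second law for rotation, τ = Iα, gives α = τ/I = 6.068/0.09415 = 64.45 rad/s².

α ≈ 64.5 rad/s²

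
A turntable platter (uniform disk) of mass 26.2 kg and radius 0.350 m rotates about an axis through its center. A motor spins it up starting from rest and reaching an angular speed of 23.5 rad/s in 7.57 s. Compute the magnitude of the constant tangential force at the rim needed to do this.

F ≈ 14.2 N

I = ½MR² = (1/2)(26.2)(0.350)² = 1.605 kg·m².
α = Δω/Δt = (23.5 − 0)/7.57 = 3.104 rad/s².
The required torque is τ = Iα = (1.605)(3.104) = 4.982 N·m.
A tangential force at the rim gives τ = FR, so F = τ/R = 4.982/0.350 = 14.23 N.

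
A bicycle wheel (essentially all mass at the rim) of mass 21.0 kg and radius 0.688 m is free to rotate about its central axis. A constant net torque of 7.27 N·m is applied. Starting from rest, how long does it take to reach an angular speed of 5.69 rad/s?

I = MR² = (21.0)(0.688)² = 9.940 kg·m².
α = τ/I = 7.27/9.940 = 0.7314 rad/s².
ω = αt ⇒ t = ω/α = 5.69/0.7314 = 7.780 s.

t ≈ 7.78 s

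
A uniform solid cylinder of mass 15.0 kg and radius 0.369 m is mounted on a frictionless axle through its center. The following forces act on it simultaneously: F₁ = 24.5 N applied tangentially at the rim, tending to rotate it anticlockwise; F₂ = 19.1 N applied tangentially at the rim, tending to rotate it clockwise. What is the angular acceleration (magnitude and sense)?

I = ½MR² = (1/2)(15.0)(0.369)² = 1.021 kg·m².
Taking anticlockwise as positive: τ₁ = +(24.5)(0.369) = +9.040 N·m; τ₂ = −(19.1)(0.369) = −7.048 N·m.
Net torque τ = 1.993 N·m.
α = τ/I = 1.993/1.021 = 1.951 rad/s².

α ≈ 1.95 rad/s², anticlockwise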